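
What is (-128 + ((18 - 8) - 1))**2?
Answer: 14161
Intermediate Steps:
(-128 + ((18 - 8) - 1))**2 = (-128 + (10 - 1))**2 = (-128 + 9)**2 = (-119)**2 = 14161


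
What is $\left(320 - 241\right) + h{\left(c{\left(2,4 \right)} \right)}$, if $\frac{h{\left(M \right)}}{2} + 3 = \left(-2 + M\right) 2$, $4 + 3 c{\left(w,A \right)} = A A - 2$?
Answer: $\frac{235}{3} \approx 78.333$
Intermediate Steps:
$c{\left(w,A \right)} = -2 + \frac{A^{2}}{3}$ ($c{\left(w,A \right)} = - \frac{4}{3} + \frac{A A - 2}{3} = - \frac{4}{3} + \frac{A^{2} - 2}{3} = - \frac{4}{3} + \frac{-2 + A^{2}}{3} = - \frac{4}{3} + \left(- \frac{2}{3} + \frac{A^{2}}{3}\right) = -2 + \frac{A^{2}}{3}$)
$h{\left(M \right)} = -14 + 4 M$ ($h{\left(M \right)} = -6 + 2 \left(-2 + M\right) 2 = -6 + 2 \left(-4 + 2 M\right) = -6 + \left(-8 + 4 M\right) = -14 + 4 M$)
$\left(320 - 241\right) + h{\left(c{\left(2,4 \right)} \right)} = \left(320 - 241\right) - \left(14 - 4 \left(-2 + \frac{4^{2}}{3}\right)\right) = 79 - \left(14 - 4 \left(-2 + \frac{1}{3} \cdot 16\right)\right) = 79 - \left(14 - 4 \left(-2 + \frac{16}{3}\right)\right) = 79 + \left(-14 + 4 \cdot \frac{10}{3}\right) = 79 + \left(-14 + \frac{40}{3}\right) = 79 - \frac{2}{3} = \frac{235}{3}$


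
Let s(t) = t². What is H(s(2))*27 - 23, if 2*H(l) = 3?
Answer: 35/2 ≈ 17.500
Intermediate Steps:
H(l) = 3/2 (H(l) = (½)*3 = 3/2)
H(s(2))*27 - 23 = (3/2)*27 - 23 = 81/2 - 23 = 35/2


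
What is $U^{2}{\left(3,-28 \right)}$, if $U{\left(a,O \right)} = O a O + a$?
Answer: $5546025$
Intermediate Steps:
$U{\left(a,O \right)} = a + a O^{2}$ ($U{\left(a,O \right)} = a O^{2} + a = a + a O^{2}$)
$U^{2}{\left(3,-28 \right)} = \left(3 \left(1 + \left(-28\right)^{2}\right)\right)^{2} = \left(3 \left(1 + 784\right)\right)^{2} = \left(3 \cdot 785\right)^{2} = 2355^{2} = 5546025$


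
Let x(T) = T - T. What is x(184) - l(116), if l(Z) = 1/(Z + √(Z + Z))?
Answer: -1/114 + √58/6612 ≈ -0.0076201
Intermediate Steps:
x(T) = 0
l(Z) = 1/(Z + √2*√Z) (l(Z) = 1/(Z + √(2*Z)) = 1/(Z + √2*√Z))
x(184) - l(116) = 0 - 1/(116 + √2*√116) = 0 - 1/(116 + √2*(2*√29)) = 0 - 1/(116 + 2*√58) = -1/(116 + 2*√58)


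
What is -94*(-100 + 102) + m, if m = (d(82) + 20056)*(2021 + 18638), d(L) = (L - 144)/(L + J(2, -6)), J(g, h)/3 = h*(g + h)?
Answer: 31903286703/77 ≈ 4.1433e+8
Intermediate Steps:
J(g, h) = 3*h*(g + h) (J(g, h) = 3*(h*(g + h)) = 3*h*(g + h))
d(L) = (-144 + L)/(72 + L) (d(L) = (L - 144)/(L + 3*(-6)*(2 - 6)) = (-144 + L)/(L + 3*(-6)*(-4)) = (-144 + L)/(L + 72) = (-144 + L)/(72 + L))
m = 31903301179/77 (m = ((-144 + 82)/(72 + 82) + 20056)*(2021 + 18638) = (-62/154 + 20056)*20659 = ((1/154)*(-62) + 20056)*20659 = (-31/77 + 20056)*20659 = (1544281/77)*20659 = 31903301179/77 ≈ 4.1433e+8)
-94*(-100 + 102) + m = -94*(-100 + 102) + 31903301179/77 = -94*2 + 31903301179/77 = -188 + 31903301179/77 = 31903286703/77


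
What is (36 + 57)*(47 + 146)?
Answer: 17949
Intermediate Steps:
(36 + 57)*(47 + 146) = 93*193 = 17949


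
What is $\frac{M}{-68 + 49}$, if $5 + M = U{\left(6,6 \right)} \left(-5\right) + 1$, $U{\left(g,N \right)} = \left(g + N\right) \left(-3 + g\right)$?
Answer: $\frac{184}{19} \approx 9.6842$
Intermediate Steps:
$U{\left(g,N \right)} = \left(-3 + g\right) \left(N + g\right)$ ($U{\left(g,N \right)} = \left(N + g\right) \left(-3 + g\right) = \left(-3 + g\right) \left(N + g\right)$)
$M = -184$ ($M = -5 + \left(\left(6^{2} - 18 - 18 + 6 \cdot 6\right) \left(-5\right) + 1\right) = -5 + \left(\left(36 - 18 - 18 + 36\right) \left(-5\right) + 1\right) = -5 + \left(36 \left(-5\right) + 1\right) = -5 + \left(-180 + 1\right) = -5 - 179 = -184$)
$\frac{M}{-68 + 49} = - \frac{184}{-68 + 49} = - \frac{184}{-19} = \left(-184\right) \left(- \frac{1}{19}\right) = \frac{184}{19}$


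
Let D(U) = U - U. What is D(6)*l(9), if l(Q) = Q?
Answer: 0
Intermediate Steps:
D(U) = 0
D(6)*l(9) = 0*9 = 0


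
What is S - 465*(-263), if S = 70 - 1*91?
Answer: 122274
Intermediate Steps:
S = -21 (S = 70 - 91 = -21)
S - 465*(-263) = -21 - 465*(-263) = -21 + 122295 = 122274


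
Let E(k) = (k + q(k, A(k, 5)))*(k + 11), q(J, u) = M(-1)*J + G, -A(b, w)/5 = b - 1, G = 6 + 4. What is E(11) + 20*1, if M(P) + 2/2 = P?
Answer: -2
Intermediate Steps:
M(P) = -1 + P
G = 10
A(b, w) = 5 - 5*b (A(b, w) = -5*(b - 1) = -5*(-1 + b) = 5 - 5*b)
q(J, u) = 10 - 2*J (q(J, u) = (-1 - 1)*J + 10 = -2*J + 10 = 10 - 2*J)
E(k) = (10 - k)*(11 + k) (E(k) = (k + (10 - 2*k))*(k + 11) = (10 - k)*(11 + k))
E(11) + 20*1 = (110 - 1*11 - 1*11²) + 20*1 = (110 - 11 - 1*121) + 20 = (110 - 11 - 121) + 20 = -22 + 20 = -2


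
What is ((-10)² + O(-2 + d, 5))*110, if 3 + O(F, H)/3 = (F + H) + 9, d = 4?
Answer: 15290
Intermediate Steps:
O(F, H) = 18 + 3*F + 3*H (O(F, H) = -9 + 3*((F + H) + 9) = -9 + 3*(9 + F + H) = -9 + (27 + 3*F + 3*H) = 18 + 3*F + 3*H)
((-10)² + O(-2 + d, 5))*110 = ((-10)² + (18 + 3*(-2 + 4) + 3*5))*110 = (100 + (18 + 3*2 + 15))*110 = (100 + (18 + 6 + 15))*110 = (100 + 39)*110 = 139*110 = 15290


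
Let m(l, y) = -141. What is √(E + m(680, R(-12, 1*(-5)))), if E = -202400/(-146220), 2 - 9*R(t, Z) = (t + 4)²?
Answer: I*√7462564341/7311 ≈ 11.816*I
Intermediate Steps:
R(t, Z) = 2/9 - (4 + t)²/9 (R(t, Z) = 2/9 - (t + 4)²/9 = 2/9 - (4 + t)²/9)
E = 10120/7311 (E = -202400*(-1/146220) = 10120/7311 ≈ 1.3842)
√(E + m(680, R(-12, 1*(-5)))) = √(10120/7311 - 141) = √(-1020731/7311) = I*√7462564341/7311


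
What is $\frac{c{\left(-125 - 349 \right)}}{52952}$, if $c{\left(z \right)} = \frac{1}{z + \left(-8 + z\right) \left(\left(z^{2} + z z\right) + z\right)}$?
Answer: $- \frac{1}{11456677245840} \approx -8.7285 \cdot 10^{-14}$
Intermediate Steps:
$c{\left(z \right)} = \frac{1}{z + \left(-8 + z\right) \left(z + 2 z^{2}\right)}$ ($c{\left(z \right)} = \frac{1}{z + \left(-8 + z\right) \left(\left(z^{2} + z^{2}\right) + z\right)} = \frac{1}{z + \left(-8 + z\right) \left(2 z^{2} + z\right)} = \frac{1}{z + \left(-8 + z\right) \left(z + 2 z^{2}\right)}$)
$\frac{c{\left(-125 - 349 \right)}}{52952} = \frac{\frac{1}{-125 - 349} \frac{1}{-7 - 15 \left(-125 - 349\right) + 2 \left(-125 - 349\right)^{2}}}{52952} = \frac{1}{\left(-125 - 349\right) \left(-7 - 15 \left(-125 - 349\right) + 2 \left(-125 - 349\right)^{2}\right)} \frac{1}{52952} = \frac{1}{\left(-474\right) \left(-7 - -7110 + 2 \left(-474\right)^{2}\right)} \frac{1}{52952} = - \frac{1}{474 \left(-7 + 7110 + 2 \cdot 224676\right)} \frac{1}{52952} = - \frac{1}{474 \left(-7 + 7110 + 449352\right)} \frac{1}{52952} = - \frac{1}{474 \cdot 456455} \cdot \frac{1}{52952} = \left(- \frac{1}{474}\right) \frac{1}{456455} \cdot \frac{1}{52952} = \left(- \frac{1}{216359670}\right) \frac{1}{52952} = - \frac{1}{11456677245840}$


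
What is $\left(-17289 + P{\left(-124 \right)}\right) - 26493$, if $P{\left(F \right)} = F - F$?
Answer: $-43782$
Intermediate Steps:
$P{\left(F \right)} = 0$
$\left(-17289 + P{\left(-124 \right)}\right) - 26493 = \left(-17289 + 0\right) - 26493 = -17289 - 26493 = -43782$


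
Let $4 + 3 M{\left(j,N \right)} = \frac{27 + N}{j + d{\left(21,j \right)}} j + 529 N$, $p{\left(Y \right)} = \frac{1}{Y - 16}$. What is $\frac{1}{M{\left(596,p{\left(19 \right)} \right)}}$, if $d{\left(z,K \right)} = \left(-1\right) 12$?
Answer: $\frac{657}{43850} \approx 0.014983$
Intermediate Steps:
$d{\left(z,K \right)} = -12$
$p{\left(Y \right)} = \frac{1}{-16 + Y}$
$M{\left(j,N \right)} = - \frac{4}{3} + \frac{529 N}{3} + \frac{j \left(27 + N\right)}{3 \left(-12 + j\right)}$ ($M{\left(j,N \right)} = - \frac{4}{3} + \frac{\frac{27 + N}{j - 12} j + 529 N}{3} = - \frac{4}{3} + \frac{\frac{27 + N}{-12 + j} j + 529 N}{3} = - \frac{4}{3} + \frac{\frac{j \left(27 + N\right)}{-12 + j} + 529 N}{3} = - \frac{4}{3} + \frac{529 N + \frac{j \left(27 + N\right)}{-12 + j}}{3} = - \frac{4}{3} + \left(\frac{529 N}{3} + \frac{j \left(27 + N\right)}{3 \left(-12 + j\right)}\right) = - \frac{4}{3} + \frac{529 N}{3} + \frac{j \left(27 + N\right)}{3 \left(-12 + j\right)}$)
$\frac{1}{M{\left(596,p{\left(19 \right)} \right)}} = \frac{1}{\frac{1}{3} \frac{1}{-12 + 596} \left(48 - \frac{6348}{-16 + 19} + 23 \cdot 596 + 530 \frac{1}{-16 + 19} \cdot 596\right)} = \frac{1}{\frac{1}{3} \cdot \frac{1}{584} \left(48 - \frac{6348}{3} + 13708 + 530 \cdot \frac{1}{3} \cdot 596\right)} = \frac{1}{\frac{1}{3} \cdot \frac{1}{584} \left(48 - 2116 + 13708 + 530 \cdot \frac{1}{3} \cdot 596\right)} = \frac{1}{\frac{1}{3} \cdot \frac{1}{584} \left(48 - 2116 + 13708 + \frac{315880}{3}\right)} = \frac{1}{\frac{1}{3} \cdot \frac{1}{584} \cdot \frac{350800}{3}} = \frac{1}{\frac{43850}{657}} = \frac{657}{43850}$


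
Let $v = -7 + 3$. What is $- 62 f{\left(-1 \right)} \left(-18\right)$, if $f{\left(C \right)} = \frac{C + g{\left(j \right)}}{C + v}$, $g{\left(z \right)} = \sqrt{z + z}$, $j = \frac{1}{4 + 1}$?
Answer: $\frac{1116}{5} - \frac{1116 \sqrt{10}}{25} \approx 82.036$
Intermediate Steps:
$j = \frac{1}{5} \approx 0.2$
$g{\left(z \right)} = \sqrt{2} \sqrt{z}$ ($g{\left(z \right)} = \sqrt{2 z} = \sqrt{2} \sqrt{z}$)
$v = -4$
$f{\left(C \right)} = \frac{C + \frac{\sqrt{10}}{5}}{-4 + C}$ ($f{\left(C \right)} = \frac{C + \frac{\sqrt{2}}{\sqrt{5}}}{C - 4} = \frac{C + \sqrt{2} \frac{\sqrt{5}}{5}}{-4 + C} = \frac{C + \frac{\sqrt{10}}{5}}{-4 + C}$)
$- 62 f{\left(-1 \right)} \left(-18\right) = - 62 \frac{-1 + \frac{\sqrt{10}}{5}}{-4 - 1} \left(-18\right) = - 62 \frac{-1 + \frac{\sqrt{10}}{5}}{-5} \left(-18\right) = - 62 \left(- \frac{-1 + \frac{\sqrt{10}}{5}}{5}\right) \left(-18\right) = - 62 \left(\frac{1}{5} - \frac{\sqrt{10}}{25}\right) \left(-18\right) = \left(- \frac{62}{5} + \frac{62 \sqrt{10}}{25}\right) \left(-18\right) = \frac{1116}{5} - \frac{1116 \sqrt{10}}{25}$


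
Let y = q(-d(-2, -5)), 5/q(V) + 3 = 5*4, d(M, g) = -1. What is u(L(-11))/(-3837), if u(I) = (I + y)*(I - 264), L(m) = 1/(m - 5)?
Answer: 88725/5566208 ≈ 0.015940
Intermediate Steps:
L(m) = 1/(-5 + m)
q(V) = 5/17 (q(V) = 5/(-3 + 5*4) = 5/(-3 + 20) = 5/17)
y = 5/17 ≈ 0.29412
u(I) = (-264 + I)*(5/17 + I) (u(I) = (I + 5/17)*(I - 264) = (5/17 + I)*(-264 + I) = (-264 + I)*(5/17 + I))
u(L(-11))/(-3837) = (-1320/17 + (1/(-5 - 11))**2 - 4483/(17*(-5 - 11)))/(-3837) = (-1320/17 + (1/(-16))**2 - 4483/17/(-16))*(-1/3837) = (-1320/17 + (-1/16)**2 - 4483/17*(-1/16))*(-1/3837) = (-1320/17 + 1/256 + 4483/272)*(-1/3837) = -266175/4352*(-1/3837) = 88725/5566208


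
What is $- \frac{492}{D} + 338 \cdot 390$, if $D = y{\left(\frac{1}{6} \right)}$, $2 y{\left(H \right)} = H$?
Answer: $125916$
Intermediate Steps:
$y{\left(H \right)} = \frac{H}{2}$
$D = \frac{1}{12}$ ($D = \frac{1}{2 \cdot 6} = \frac{1}{2} \cdot \frac{1}{6} = \frac{1}{12} \approx 0.083333$)
$- \frac{492}{D} + 338 \cdot 390 = - 492 \frac{1}{\frac{1}{12}} + 338 \cdot 390 = \left(-492\right) 12 + 131820 = -5904 + 131820 = 125916$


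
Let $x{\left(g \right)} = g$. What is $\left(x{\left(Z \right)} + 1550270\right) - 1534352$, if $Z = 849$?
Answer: $16767$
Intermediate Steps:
$\left(x{\left(Z \right)} + 1550270\right) - 1534352 = \left(849 + 1550270\right) - 1534352 = 1551119 - 1534352 = 16767$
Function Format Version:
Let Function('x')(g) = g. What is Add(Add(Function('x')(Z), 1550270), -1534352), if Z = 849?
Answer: 16767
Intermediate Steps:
Add(Add(Function('x')(Z), 1550270), -1534352) = Add(Add(849, 1550270), -1534352) = Add(1551119, -1534352) = 16767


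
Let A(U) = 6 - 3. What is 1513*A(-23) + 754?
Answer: 5293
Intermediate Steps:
A(U) = 3
1513*A(-23) + 754 = 1513*3 + 754 = 4539 + 754 = 5293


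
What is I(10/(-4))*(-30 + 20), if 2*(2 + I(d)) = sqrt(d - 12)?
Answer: 20 - 5*I*sqrt(58)/2 ≈ 20.0 - 19.039*I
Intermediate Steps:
I(d) = -2 + sqrt(-12 + d)/2 (I(d) = -2 + sqrt(d - 12)/2 = -2 + sqrt(-12 + d)/2)
I(10/(-4))*(-30 + 20) = (-2 + sqrt(-12 + 10/(-4))/2)*(-30 + 20) = (-2 + sqrt(-12 + 10*(-1/4))/2)*(-10) = (-2 + sqrt(-12 - 5/2)/2)*(-10) = (-2 + sqrt(-29/2)/2)*(-10) = (-2 + (I*sqrt(58)/2)/2)*(-10) = (-2 + I*sqrt(58)/4)*(-10) = 20 - 5*I*sqrt(58)/2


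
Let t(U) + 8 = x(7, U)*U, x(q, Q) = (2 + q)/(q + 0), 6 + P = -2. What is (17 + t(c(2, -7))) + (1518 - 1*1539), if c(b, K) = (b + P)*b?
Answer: -192/7 ≈ -27.429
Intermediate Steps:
P = -8 (P = -6 - 2 = -8)
x(q, Q) = (2 + q)/q
c(b, K) = b*(-8 + b) (c(b, K) = (b - 8)*b = (-8 + b)*b = b*(-8 + b))
t(U) = -8 + 9*U/7 (t(U) = -8 + ((2 + 7)/7)*U = -8 + ((⅐)*9)*U = -8 + 9*U/7)
(17 + t(c(2, -7))) + (1518 - 1*1539) = (17 + (-8 + 9*(2*(-8 + 2))/7)) + (1518 - 1*1539) = (17 + (-8 + 9*(2*(-6))/7)) + (1518 - 1539) = (17 + (-8 + (9/7)*(-12))) - 21 = (17 + (-8 - 108/7)) - 21 = (17 - 164/7) - 21 = -45/7 - 21 = -192/7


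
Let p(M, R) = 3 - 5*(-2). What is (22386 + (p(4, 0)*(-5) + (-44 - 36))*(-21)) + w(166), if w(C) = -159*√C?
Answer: 25431 - 159*√166 ≈ 23382.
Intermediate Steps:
p(M, R) = 13 (p(M, R) = 3 + 10 = 13)
(22386 + (p(4, 0)*(-5) + (-44 - 36))*(-21)) + w(166) = (22386 + (13*(-5) + (-44 - 36))*(-21)) - 159*√166 = (22386 + (-65 - 80)*(-21)) - 159*√166 = (22386 - 145*(-21)) - 159*√166 = (22386 + 3045) - 159*√166 = 25431 - 159*√166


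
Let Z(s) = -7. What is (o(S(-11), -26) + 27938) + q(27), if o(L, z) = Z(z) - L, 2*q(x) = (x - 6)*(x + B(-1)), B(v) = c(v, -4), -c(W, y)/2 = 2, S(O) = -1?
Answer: 56347/2 ≈ 28174.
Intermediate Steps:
c(W, y) = -4 (c(W, y) = -2*2 = -4)
B(v) = -4
q(x) = (-6 + x)*(-4 + x)/2 (q(x) = ((x - 6)*(x - 4))/2 = ((-6 + x)*(-4 + x))/2 = (-6 + x)*(-4 + x)/2)
o(L, z) = -7 - L
(o(S(-11), -26) + 27938) + q(27) = ((-7 - 1*(-1)) + 27938) + (12 + (½)*27² - 5*27) = ((-7 + 1) + 27938) + (12 + (½)*729 - 135) = (-6 + 27938) + (12 + 729/2 - 135) = 27932 + 483/2 = 56347/2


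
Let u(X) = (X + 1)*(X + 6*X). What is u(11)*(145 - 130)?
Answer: 13860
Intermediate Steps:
u(X) = 7*X*(1 + X) (u(X) = (1 + X)*(7*X) = 7*X*(1 + X))
u(11)*(145 - 130) = (7*11*(1 + 11))*(145 - 130) = (7*11*12)*15 = 924*15 = 13860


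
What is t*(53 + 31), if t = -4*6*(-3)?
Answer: 6048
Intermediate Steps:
t = 72 (t = -24*(-3) = 72)
t*(53 + 31) = 72*(53 + 31) = 72*84 = 6048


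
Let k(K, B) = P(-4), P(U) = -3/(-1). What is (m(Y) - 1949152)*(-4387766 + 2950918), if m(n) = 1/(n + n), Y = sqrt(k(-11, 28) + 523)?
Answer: 2800635152896 - 359212*sqrt(526)/263 ≈ 2.8006e+12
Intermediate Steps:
P(U) = 3 (P(U) = -3*(-1) = 3)
k(K, B) = 3
Y = sqrt(526) (Y = sqrt(3 + 523) = sqrt(526) ≈ 22.935)
m(n) = 1/(2*n)
(m(Y) - 1949152)*(-4387766 + 2950918) = (1/(2*(sqrt(526))) - 1949152)*(-4387766 + 2950918) = ((sqrt(526)/526)/2 - 1949152)*(-1436848) = (sqrt(526)/1052 - 1949152)*(-1436848) = (-1949152 + sqrt(526)/1052)*(-1436848) = 2800635152896 - 359212*sqrt(526)/263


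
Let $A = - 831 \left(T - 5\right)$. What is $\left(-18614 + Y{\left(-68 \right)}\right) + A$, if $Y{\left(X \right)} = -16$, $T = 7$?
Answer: $-20292$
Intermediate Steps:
$A = -1662$ ($A = - 831 \left(7 - 5\right) = \left(-831\right) 2 = -1662$)
$\left(-18614 + Y{\left(-68 \right)}\right) + A = \left(-18614 - 16\right) - 1662 = -18630 - 1662 = -20292$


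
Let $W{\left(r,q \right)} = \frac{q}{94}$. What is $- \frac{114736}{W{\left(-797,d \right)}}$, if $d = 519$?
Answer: $- \frac{10785184}{519} \approx -20781.0$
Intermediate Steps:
$W{\left(r,q \right)} = \frac{q}{94}$ ($W{\left(r,q \right)} = q \frac{1}{94} = \frac{q}{94}$)
$- \frac{114736}{W{\left(-797,d \right)}} = - \frac{114736}{\frac{1}{94} \cdot 519} = - \frac{114736}{\frac{519}{94}} = \left(-114736\right) \frac{94}{519} = - \frac{10785184}{519}$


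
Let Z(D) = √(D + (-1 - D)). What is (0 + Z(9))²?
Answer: -1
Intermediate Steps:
Z(D) = I (Z(D) = √(-1) = I)
(0 + Z(9))² = (0 + I)² = I² = -1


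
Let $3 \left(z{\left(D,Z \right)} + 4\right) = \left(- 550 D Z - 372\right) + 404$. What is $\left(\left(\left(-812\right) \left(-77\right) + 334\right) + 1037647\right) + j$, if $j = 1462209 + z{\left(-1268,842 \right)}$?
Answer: $198299654$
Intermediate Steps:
$z{\left(D,Z \right)} = \frac{20}{3} - \frac{550 D Z}{3}$ ($z{\left(D,Z \right)} = -4 + \frac{\left(- 550 D Z - 372\right) + 404}{3} = -4 + \frac{\left(-372 - 550 D Z\right) + 404}{3} = -4 + \frac{32 - 550 D Z}{3} = -4 - \left(- \frac{32}{3} + \frac{550 D Z}{3}\right) = \frac{20}{3} - \frac{550 D Z}{3}$)
$j = 197199149$ ($j = 1462209 - \left(- \frac{20}{3} - \frac{587210800}{3}\right) = 1462209 + \left(\frac{20}{3} + \frac{587210800}{3}\right) = 1462209 + 195736940 = 197199149$)
$\left(\left(\left(-812\right) \left(-77\right) + 334\right) + 1037647\right) + j = \left(\left(\left(-812\right) \left(-77\right) + 334\right) + 1037647\right) + 197199149 = \left(\left(62524 + 334\right) + 1037647\right) + 197199149 = \left(62858 + 1037647\right) + 197199149 = 1100505 + 197199149 = 198299654$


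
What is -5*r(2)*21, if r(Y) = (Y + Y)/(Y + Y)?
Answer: -105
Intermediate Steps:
r(Y) = 1 (r(Y) = (2*Y)/((2*Y)) = (2*Y)*(1/(2*Y)) = 1)
-5*r(2)*21 = -5*1*21 = -5*21 = -105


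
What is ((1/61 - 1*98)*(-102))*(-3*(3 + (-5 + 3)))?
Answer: -1828962/61 ≈ -29983.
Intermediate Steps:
((1/61 - 1*98)*(-102))*(-3*(3 + (-5 + 3))) = ((1/61 - 98)*(-102))*(-3*(3 - 2)) = (-5977/61*(-102))*(-3*1) = (609654/61)*(-3) = -1828962/61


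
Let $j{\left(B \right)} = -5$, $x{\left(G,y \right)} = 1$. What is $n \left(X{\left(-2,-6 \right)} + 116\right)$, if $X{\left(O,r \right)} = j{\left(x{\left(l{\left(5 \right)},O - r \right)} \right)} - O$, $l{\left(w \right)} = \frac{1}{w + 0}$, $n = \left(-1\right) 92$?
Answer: $-10396$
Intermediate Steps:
$n = -92$
$l{\left(w \right)} = \frac{1}{w}$
$X{\left(O,r \right)} = -5 - O$
$n \left(X{\left(-2,-6 \right)} + 116\right) = - 92 \left(\left(-5 - -2\right) + 116\right) = - 92 \left(\left(-5 + 2\right) + 116\right) = - 92 \left(-3 + 116\right) = \left(-92\right) 113 = -10396$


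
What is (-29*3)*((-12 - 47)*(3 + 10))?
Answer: 66729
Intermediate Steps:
(-29*3)*((-12 - 47)*(3 + 10)) = -(-5133)*13 = -87*(-767) = 66729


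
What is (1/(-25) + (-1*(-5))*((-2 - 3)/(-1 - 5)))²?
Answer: 383161/22500 ≈ 17.029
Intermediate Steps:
(1/(-25) + (-1*(-5))*((-2 - 3)/(-1 - 5)))² = (-1/25 + 5*(-5/(-6)))² = (-1/25 + 5*(-5*(-⅙)))² = (-1/25 + 5*(⅚))² = (-1/25 + 25/6)² = (619/150)² = 383161/22500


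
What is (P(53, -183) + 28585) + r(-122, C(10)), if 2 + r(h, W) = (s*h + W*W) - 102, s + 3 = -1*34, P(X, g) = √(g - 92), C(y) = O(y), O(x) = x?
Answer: 33095 + 5*I*√11 ≈ 33095.0 + 16.583*I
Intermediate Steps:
C(y) = y
P(X, g) = √(-92 + g)
s = -37 (s = -3 - 1*34 = -3 - 34 = -37)
r(h, W) = -104 + W² - 37*h (r(h, W) = -2 + ((-37*h + W*W) - 102) = -2 + ((-37*h + W²) - 102) = -2 + ((W² - 37*h) - 102) = -2 + (-102 + W² - 37*h) = -104 + W² - 37*h)
(P(53, -183) + 28585) + r(-122, C(10)) = (√(-92 - 183) + 28585) + (-104 + 10² - 37*(-122)) = (√(-275) + 28585) + (-104 + 100 + 4514) = (5*I*√11 + 28585) + 4510 = (28585 + 5*I*√11) + 4510 = 33095 + 5*I*√11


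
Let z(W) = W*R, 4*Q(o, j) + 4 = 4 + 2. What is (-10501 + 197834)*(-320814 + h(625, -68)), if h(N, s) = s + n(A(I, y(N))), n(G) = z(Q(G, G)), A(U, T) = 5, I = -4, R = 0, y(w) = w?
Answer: -60111787706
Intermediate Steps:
Q(o, j) = 1/2 (Q(o, j) = -1 + (4 + 2)/4 = -1 + (1/4)*6 = -1 + 3/2 = 1/2)
z(W) = 0 (z(W) = W*0 = 0)
n(G) = 0
h(N, s) = s (h(N, s) = s + 0 = s)
(-10501 + 197834)*(-320814 + h(625, -68)) = (-10501 + 197834)*(-320814 - 68) = 187333*(-320882) = -60111787706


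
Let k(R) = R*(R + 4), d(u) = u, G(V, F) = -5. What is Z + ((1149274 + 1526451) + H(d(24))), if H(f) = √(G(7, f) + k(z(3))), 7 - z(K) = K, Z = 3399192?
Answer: 6074917 + 3*√3 ≈ 6.0749e+6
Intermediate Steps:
z(K) = 7 - K
k(R) = R*(4 + R)
H(f) = 3*√3 (H(f) = √(-5 + (7 - 1*3)*(4 + (7 - 1*3))) = √(-5 + (7 - 3)*(4 + (7 - 3))) = √(-5 + 4*(4 + 4)) = √(-5 + 4*8) = √(-5 + 32) = √27 = 3*√3)
Z + ((1149274 + 1526451) + H(d(24))) = 3399192 + ((1149274 + 1526451) + 3*√3) = 3399192 + (2675725 + 3*√3) = 6074917 + 3*√3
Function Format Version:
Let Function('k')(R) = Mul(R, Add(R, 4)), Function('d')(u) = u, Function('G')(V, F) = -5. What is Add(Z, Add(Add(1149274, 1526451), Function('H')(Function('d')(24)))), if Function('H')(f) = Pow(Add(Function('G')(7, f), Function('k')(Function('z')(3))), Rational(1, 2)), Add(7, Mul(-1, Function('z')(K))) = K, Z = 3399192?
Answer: Add(6074917, Mul(3, Pow(3, Rational(1, 2)))) ≈ 6.0749e+6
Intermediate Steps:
Function('z')(K) = Add(7, Mul(-1, K))
Function('k')(R) = Mul(R, Add(4, R))
Function('H')(f) = Mul(3, Pow(3, Rational(1, 2))) (Function('H')(f) = Pow(Add(-5, Mul(Add(7, Mul(-1, 3)), Add(4, Add(7, Mul(-1, 3))))), Rational(1, 2)) = Pow(Add(-5, Mul(Add(7, -3), Add(4, Add(7, -3)))), Rational(1, 2)) = Pow(Add(-5, Mul(4, Add(4, 4))), Rational(1, 2)) = Pow(Add(-5, Mul(4, 8)), Rational(1, 2)) = Pow(Add(-5, 32), Rational(1, 2)) = Pow(27, Rational(1, 2)) = Mul(3, Pow(3, Rational(1, 2))))
Add(Z, Add(Add(1149274, 1526451), Function('H')(Function('d')(24)))) = Add(3399192, Add(Add(1149274, 1526451), Mul(3, Pow(3, Rational(1, 2))))) = Add(3399192, Add(2675725, Mul(3, Pow(3, Rational(1, 2))))) = Add(6074917, Mul(3, Pow(3, Rational(1, 2))))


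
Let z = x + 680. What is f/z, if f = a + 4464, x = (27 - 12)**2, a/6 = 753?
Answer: 8982/905 ≈ 9.9249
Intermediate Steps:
a = 4518 (a = 6*753 = 4518)
x = 225 (x = 15**2 = 225)
z = 905 (z = 225 + 680 = 905)
f = 8982 (f = 4518 + 4464 = 8982)
f/z = 8982/905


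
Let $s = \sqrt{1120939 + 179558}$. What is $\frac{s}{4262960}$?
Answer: $\frac{\sqrt{1300497}}{4262960} \approx 0.00026751$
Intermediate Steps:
$s = \sqrt{1300497} \approx 1140.4$
$\frac{s}{4262960} = \frac{\sqrt{1300497}}{4262960}$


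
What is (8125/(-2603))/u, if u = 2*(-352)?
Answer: 8125/1832512 ≈ 0.0044338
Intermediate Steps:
u = -704
(8125/(-2603))/u = (8125/(-2603))/(-704) = (8125*(-1/2603))*(-1/704) = -8125/2603*(-1/704) = 8125/1832512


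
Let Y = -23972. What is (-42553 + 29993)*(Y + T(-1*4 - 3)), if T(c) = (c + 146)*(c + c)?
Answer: 325530080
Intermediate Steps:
T(c) = 2*c*(146 + c) (T(c) = (146 + c)*(2*c) = 2*c*(146 + c))
(-42553 + 29993)*(Y + T(-1*4 - 3)) = (-42553 + 29993)*(-23972 + 2*(-1*4 - 3)*(146 + (-1*4 - 3))) = -12560*(-23972 + 2*(-4 - 3)*(146 + (-4 - 3))) = -12560*(-23972 + 2*(-7)*(146 - 7)) = -12560*(-23972 + 2*(-7)*139) = -12560*(-23972 - 1946) = -12560*(-25918) = 325530080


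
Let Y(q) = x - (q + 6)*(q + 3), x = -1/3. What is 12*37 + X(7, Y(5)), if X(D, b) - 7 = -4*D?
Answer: 423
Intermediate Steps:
x = -⅓ (x = -1*⅓ = -⅓ ≈ -0.33333)
Y(q) = -⅓ - (3 + q)*(6 + q) (Y(q) = -⅓ - (q + 6)*(q + 3) = -⅓ - (6 + q)*(3 + q) = -⅓ - (3 + q)*(6 + q))
X(D, b) = 7 - 4*D
12*37 + X(7, Y(5)) = 12*37 + (7 - 4*7) = 444 + (7 - 28) = 444 - 21 = 423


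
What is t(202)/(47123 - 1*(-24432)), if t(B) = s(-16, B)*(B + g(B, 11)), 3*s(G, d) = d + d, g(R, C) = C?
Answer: 28684/71555 ≈ 0.40087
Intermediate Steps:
s(G, d) = 2*d/3 (s(G, d) = (d + d)/3 = (2*d)/3 = 2*d/3)
t(B) = 2*B*(11 + B)/3 (t(B) = (2*B/3)*(B + 11) = (2*B/3)*(11 + B) = 2*B*(11 + B)/3)
t(202)/(47123 - 1*(-24432)) = ((2/3)*202*(11 + 202))/(47123 - 1*(-24432)) = ((2/3)*202*213)/(47123 + 24432) = 28684/71555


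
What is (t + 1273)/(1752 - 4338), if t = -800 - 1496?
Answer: 341/862 ≈ 0.39559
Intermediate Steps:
t = -2296
(t + 1273)/(1752 - 4338) = (-2296 + 1273)/(1752 - 4338) = -1023/(-2586) = -1023*(-1/2586) = 341/862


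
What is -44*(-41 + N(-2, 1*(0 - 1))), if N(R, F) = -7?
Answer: 2112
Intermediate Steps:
-44*(-41 + N(-2, 1*(0 - 1))) = -44*(-41 - 7) = -44*(-48) = 2112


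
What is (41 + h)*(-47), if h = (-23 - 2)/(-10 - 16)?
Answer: -51277/26 ≈ -1972.2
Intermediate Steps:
h = 25/26 (h = -25/(-26) = -25*(-1/26) = 25/26 ≈ 0.96154)
(41 + h)*(-47) = (41 + 25/26)*(-47) = (1091/26)*(-47) = -51277/26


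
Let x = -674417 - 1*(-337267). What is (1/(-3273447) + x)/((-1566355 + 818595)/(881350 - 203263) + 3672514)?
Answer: -249455245904551479/2717270081181868742 ≈ -0.091804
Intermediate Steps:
x = -337150 (x = -674417 + 337267 = -337150)
(1/(-3273447) + x)/((-1566355 + 818595)/(881350 - 203263) + 3672514) = (1/(-3273447) - 337150)/((-1566355 + 818595)/(881350 - 203263) + 3672514) = (-1/3273447 - 337150)/(-747760/678087 + 3672514) = -1103642656051/(3273447*(-747760*1/678087 + 3672514)) = -1103642656051/(3273447*(-747760/678087 + 3672514)) = -1103642656051/(3273447*2490283252958/678087) = -1103642656051/3273447*678087/2490283252958 = -249455245904551479/2717270081181868742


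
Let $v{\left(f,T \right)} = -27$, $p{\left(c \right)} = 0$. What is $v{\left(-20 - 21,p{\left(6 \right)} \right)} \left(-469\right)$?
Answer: $12663$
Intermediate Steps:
$v{\left(-20 - 21,p{\left(6 \right)} \right)} \left(-469\right) = \left(-27\right) \left(-469\right) = 12663$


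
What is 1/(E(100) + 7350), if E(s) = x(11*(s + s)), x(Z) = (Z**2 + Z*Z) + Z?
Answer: 1/9689550 ≈ 1.0320e-7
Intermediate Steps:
x(Z) = Z + 2*Z**2 (x(Z) = (Z**2 + Z**2) + Z = 2*Z**2 + Z = Z + 2*Z**2)
E(s) = 22*s*(1 + 44*s) (E(s) = (11*(s + s))*(1 + 2*(11*(s + s))) = (11*(2*s))*(1 + 2*(11*(2*s))) = (22*s)*(1 + 2*(22*s)) = (22*s)*(1 + 44*s) = 22*s*(1 + 44*s))
1/(E(100) + 7350) = 1/(22*100*(1 + 44*100) + 7350) = 1/(22*100*(1 + 4400) + 7350) = 1/(22*100*4401 + 7350) = 1/(9682200 + 7350) = 1/9689550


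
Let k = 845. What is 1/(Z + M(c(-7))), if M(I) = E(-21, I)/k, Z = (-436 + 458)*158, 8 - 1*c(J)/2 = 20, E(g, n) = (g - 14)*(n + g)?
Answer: 169/587759 ≈ 0.00028753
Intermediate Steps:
E(g, n) = (-14 + g)*(g + n)
c(J) = -24 (c(J) = 16 - 2*20 = 16 - 40 = -24)
Z = 3476 (Z = 22*158 = 3476)
M(I) = 147/169 - 7*I/169 (M(I) = ((-21)**2 - 14*(-21) - 14*I - 21*I)/845 = (441 + 294 - 14*I - 21*I)*(1/845) = (735 - 35*I)*(1/845) = 147/169 - 7*I/169)
1/(Z + M(c(-7))) = 1/(3476 + (147/169 - 7/169*(-24))) = 1/(3476 + (147/169 + 168/169)) = 1/(3476 + 315/169) = 1/(587759/169) = 169/587759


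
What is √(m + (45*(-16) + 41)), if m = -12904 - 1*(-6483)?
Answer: 10*I*√71 ≈ 84.261*I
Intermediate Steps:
m = -6421 (m = -12904 + 6483 = -6421)
√(m + (45*(-16) + 41)) = √(-6421 + (45*(-16) + 41)) = √(-6421 + (-720 + 41)) = √(-6421 - 679) = √(-7100) = 10*I*√71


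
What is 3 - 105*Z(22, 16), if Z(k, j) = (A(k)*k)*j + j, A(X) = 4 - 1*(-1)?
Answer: -186477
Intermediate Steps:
A(X) = 5 (A(X) = 4 + 1 = 5)
Z(k, j) = j + 5*j*k (Z(k, j) = (5*k)*j + j = 5*j*k + j = j + 5*j*k)
3 - 105*Z(22, 16) = 3 - 1680*(1 + 5*22) = 3 - 1680*(1 + 110) = 3 - 1680*111 = 3 - 105*1776 = 3 - 186480 = -186477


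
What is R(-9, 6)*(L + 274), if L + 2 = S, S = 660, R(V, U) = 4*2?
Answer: 7456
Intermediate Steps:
R(V, U) = 8
L = 658 (L = -2 + 660 = 658)
R(-9, 6)*(L + 274) = 8*(658 + 274) = 8*932 = 7456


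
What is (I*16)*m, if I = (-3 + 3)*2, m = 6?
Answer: 0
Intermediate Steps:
I = 0 (I = 0*2 = 0)
(I*16)*m = (0*16)*6 = 0*6 = 0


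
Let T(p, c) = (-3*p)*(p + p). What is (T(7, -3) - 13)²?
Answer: 94249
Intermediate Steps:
T(p, c) = -6*p² (T(p, c) = (-3*p)*(2*p) = -6*p²)
(T(7, -3) - 13)² = (-6*7² - 13)² = (-6*49 - 13)² = (-294 - 13)² = (-307)² = 94249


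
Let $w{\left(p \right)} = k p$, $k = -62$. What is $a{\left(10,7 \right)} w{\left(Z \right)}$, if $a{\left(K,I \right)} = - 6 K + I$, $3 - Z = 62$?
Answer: $-193874$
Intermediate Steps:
$Z = -59$ ($Z = 3 - 62 = -59$)
$a{\left(K,I \right)} = I - 6 K$
$w{\left(p \right)} = - 62 p$
$a{\left(10,7 \right)} w{\left(Z \right)} = \left(7 - 60\right) \left(\left(-62\right) \left(-59\right)\right) = \left(7 - 60\right) 3658 = \left(-53\right) 3658 = -193874$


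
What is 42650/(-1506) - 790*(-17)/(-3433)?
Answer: -83321515/2585049 ≈ -32.232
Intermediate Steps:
42650/(-1506) - 790*(-17)/(-3433) = 42650*(-1/1506) + 13430*(-1/3433) = -21325/753 - 13430/3433 = -83321515/2585049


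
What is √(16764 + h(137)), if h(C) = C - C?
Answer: 2*√4191 ≈ 129.48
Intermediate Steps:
h(C) = 0
√(16764 + h(137)) = √(16764 + 0) = √16764 = 2*√4191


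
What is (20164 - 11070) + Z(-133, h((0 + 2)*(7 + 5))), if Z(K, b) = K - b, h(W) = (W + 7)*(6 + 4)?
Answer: 8651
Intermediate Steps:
h(W) = 70 + 10*W (h(W) = (7 + W)*10 = 70 + 10*W)
(20164 - 11070) + Z(-133, h((0 + 2)*(7 + 5))) = (20164 - 11070) + (-133 - (70 + 10*((0 + 2)*(7 + 5)))) = 9094 + (-133 - (70 + 10*(2*12))) = 9094 + (-133 - (70 + 10*24)) = 9094 + (-133 - (70 + 240)) = 9094 + (-133 - 1*310) = 9094 + (-133 - 310) = 9094 - 443 = 8651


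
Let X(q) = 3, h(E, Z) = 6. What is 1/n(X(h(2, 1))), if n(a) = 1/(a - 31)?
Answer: -28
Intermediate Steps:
n(a) = 1/(-31 + a)
1/n(X(h(2, 1))) = 1/(1/(-31 + 3)) = 1/(1/(-28)) = 1/(-1/28) = -28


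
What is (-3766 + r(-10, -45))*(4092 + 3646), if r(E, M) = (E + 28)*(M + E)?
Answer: -36801928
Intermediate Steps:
r(E, M) = (28 + E)*(E + M)
(-3766 + r(-10, -45))*(4092 + 3646) = (-3766 + ((-10)**2 + 28*(-10) + 28*(-45) - 10*(-45)))*(4092 + 3646) = (-3766 + (100 - 280 - 1260 + 450))*7738 = (-3766 - 990)*7738 = -4756*7738 = -36801928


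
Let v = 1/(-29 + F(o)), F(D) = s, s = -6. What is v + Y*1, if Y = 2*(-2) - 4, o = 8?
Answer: -281/35 ≈ -8.0286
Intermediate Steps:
F(D) = -6
v = -1/35 (v = 1/(-29 - 6) = 1/(-35) = -1/35 ≈ -0.028571)
Y = -8 (Y = -4 - 4 = -8)
v + Y*1 = -1/35 - 8*1 = -1/35 - 8 = -281/35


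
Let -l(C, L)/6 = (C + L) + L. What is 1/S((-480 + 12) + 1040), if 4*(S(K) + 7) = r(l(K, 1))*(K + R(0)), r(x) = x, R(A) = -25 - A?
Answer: -1/470974 ≈ -2.1233e-6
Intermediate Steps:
l(C, L) = -12*L - 6*C (l(C, L) = -6*((C + L) + L) = -6*(C + 2*L) = -12*L - 6*C)
S(K) = -7 + (-25 + K)*(-12 - 6*K)/4 (S(K) = -7 + ((-12*1 - 6*K)*(K + (-25 - 1*0)))/4 = -7 + ((-12 - 6*K)*(K + (-25 + 0)))/4 = -7 + ((-12 - 6*K)*(K - 25))/4 = -7 + ((-12 - 6*K)*(-25 + K))/4 = -7 + ((-25 + K)*(-12 - 6*K))/4 = -7 + (-25 + K)*(-12 - 6*K)/4)
1/S((-480 + 12) + 1040) = 1/(68 - 3*((-480 + 12) + 1040)²/2 + 69*((-480 + 12) + 1040)/2) = 1/(68 - 3*(-468 + 1040)²/2 + 69*(-468 + 1040)/2) = 1/(68 - 3/2*572² + (69/2)*572) = 1/(68 - 3/2*327184 + 19734) = 1/(68 - 490776 + 19734) = 1/(-470974) = -1/470974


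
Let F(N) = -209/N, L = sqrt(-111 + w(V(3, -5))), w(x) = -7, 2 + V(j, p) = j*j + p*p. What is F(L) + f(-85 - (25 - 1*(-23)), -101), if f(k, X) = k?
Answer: -133 + 209*I*sqrt(118)/118 ≈ -133.0 + 19.24*I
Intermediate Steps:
V(j, p) = -2 + j**2 + p**2 (V(j, p) = -2 + (j*j + p*p) = -2 + (j**2 + p**2) = -2 + j**2 + p**2)
L = I*sqrt(118) (L = sqrt(-111 - 7) = sqrt(-118) = I*sqrt(118) ≈ 10.863*I)
F(L) + f(-85 - (25 - 1*(-23)), -101) = -209*(-I*sqrt(118)/118) + (-85 - (25 - 1*(-23))) = -(-209)*I*sqrt(118)/118 + (-85 - (25 + 23)) = 209*I*sqrt(118)/118 + (-85 - 1*48) = 209*I*sqrt(118)/118 + (-85 - 48) = 209*I*sqrt(118)/118 - 133 = -133 + 209*I*sqrt(118)/118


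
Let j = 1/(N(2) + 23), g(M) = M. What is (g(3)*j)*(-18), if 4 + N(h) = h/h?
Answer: -27/10 ≈ -2.7000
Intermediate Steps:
N(h) = -3 (N(h) = -4 + h/h = -4 + 1 = -3)
j = 1/20 (j = 1/(-3 + 23) = 1/20 ≈ 0.050000)
(g(3)*j)*(-18) = (3*(1/20))*(-18) = (3/20)*(-18) = -27/10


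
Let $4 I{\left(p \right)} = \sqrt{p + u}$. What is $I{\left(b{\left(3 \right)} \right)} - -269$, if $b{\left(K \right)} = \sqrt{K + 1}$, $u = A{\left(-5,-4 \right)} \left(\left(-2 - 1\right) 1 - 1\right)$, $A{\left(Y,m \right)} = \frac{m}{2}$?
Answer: $269 + \frac{\sqrt{10}}{4} \approx 269.79$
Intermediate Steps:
$A{\left(Y,m \right)} = \frac{m}{2}$ ($A{\left(Y,m \right)} = m \frac{1}{2} = \frac{m}{2}$)
$u = 8$ ($u = \frac{1}{2} \left(-4\right) \left(\left(-2 - 1\right) 1 - 1\right) = - 2 \left(\left(-3\right) 1 - 1\right) = - 2 \left(-3 - 1\right) = \left(-2\right) \left(-4\right) = 8$)
$b{\left(K \right)} = \sqrt{1 + K}$
$I{\left(p \right)} = \frac{\sqrt{8 + p}}{4}$ ($I{\left(p \right)} = \frac{\sqrt{p + 8}}{4} = \frac{\sqrt{8 + p}}{4}$)
$I{\left(b{\left(3 \right)} \right)} - -269 = \frac{\sqrt{8 + \sqrt{1 + 3}}}{4} - -269 = \frac{\sqrt{8 + \sqrt{4}}}{4} + 269 = \frac{\sqrt{8 + 2}}{4} + 269 = \frac{\sqrt{10}}{4} + 269 = 269 + \frac{\sqrt{10}}{4}$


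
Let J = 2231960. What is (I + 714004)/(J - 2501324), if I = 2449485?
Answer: -3163489/269364 ≈ -11.744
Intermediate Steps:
(I + 714004)/(J - 2501324) = (2449485 + 714004)/(2231960 - 2501324) = 3163489/(-269364) = 3163489*(-1/269364) = -3163489/269364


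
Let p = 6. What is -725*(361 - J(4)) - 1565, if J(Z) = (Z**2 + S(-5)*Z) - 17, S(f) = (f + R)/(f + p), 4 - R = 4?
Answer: -278515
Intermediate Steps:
R = 0 (R = 4 - 1*4 = 4 - 4 = 0)
S(f) = f/(6 + f) (S(f) = (f + 0)/(f + 6) = f/(6 + f))
J(Z) = -17 + Z**2 - 5*Z (J(Z) = (Z**2 + (-5/(6 - 5))*Z) - 17 = (Z**2 + (-5/1)*Z) - 17 = (Z**2 + (-5*1)*Z) - 17 = (Z**2 - 5*Z) - 17 = -17 + Z**2 - 5*Z)
-725*(361 - J(4)) - 1565 = -725*(361 - (-17 + 4**2 - 5*4)) - 1565 = -725*(361 - (-17 + 16 - 20)) - 1565 = -725*(361 - 1*(-21)) - 1565 = -725*(361 + 21) - 1565 = -725*382 - 1565 = -276950 - 1565 = -278515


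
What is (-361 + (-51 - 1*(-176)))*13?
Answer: -3068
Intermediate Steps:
(-361 + (-51 - 1*(-176)))*13 = (-361 + (-51 + 176))*13 = (-361 + 125)*13 = -236*13 = -3068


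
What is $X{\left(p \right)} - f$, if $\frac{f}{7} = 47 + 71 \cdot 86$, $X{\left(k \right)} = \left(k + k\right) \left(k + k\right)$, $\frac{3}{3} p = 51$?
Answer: $-32667$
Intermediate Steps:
$p = 51$
$X{\left(k \right)} = 4 k^{2}$ ($X{\left(k \right)} = 2 k 2 k = 4 k^{2}$)
$f = 43071$ ($f = 7 \left(47 + 71 \cdot 86\right) = 7 \left(47 + 6106\right) = 7 \cdot 6153 = 43071$)
$X{\left(p \right)} - f = 4 \cdot 51^{2} - 43071 = 4 \cdot 2601 - 43071 = 10404 - 43071 = -32667$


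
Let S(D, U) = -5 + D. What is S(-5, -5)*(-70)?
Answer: 700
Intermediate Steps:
S(-5, -5)*(-70) = (-5 - 5)*(-70) = -10*(-70) = 700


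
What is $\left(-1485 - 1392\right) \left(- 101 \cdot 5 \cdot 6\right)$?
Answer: $8717310$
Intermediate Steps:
$\left(-1485 - 1392\right) \left(- 101 \cdot 5 \cdot 6\right) = - 2877 \left(\left(-101\right) 30\right) = \left(-2877\right) \left(-3030\right) = 8717310$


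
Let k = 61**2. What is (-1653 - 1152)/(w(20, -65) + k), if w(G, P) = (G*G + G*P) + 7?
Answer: -2805/2828 ≈ -0.99187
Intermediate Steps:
k = 3721
w(G, P) = 7 + G**2 + G*P (w(G, P) = (G**2 + G*P) + 7 = 7 + G**2 + G*P)
(-1653 - 1152)/(w(20, -65) + k) = (-1653 - 1152)/((7 + 20**2 + 20*(-65)) + 3721) = -2805/((7 + 400 - 1300) + 3721) = -2805/(-893 + 3721) = -2805/2828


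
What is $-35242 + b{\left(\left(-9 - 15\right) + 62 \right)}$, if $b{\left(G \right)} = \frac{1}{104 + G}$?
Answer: $- \frac{5004363}{142} \approx -35242.0$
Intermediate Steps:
$-35242 + b{\left(\left(-9 - 15\right) + 62 \right)} = -35242 + \frac{1}{104 + \left(\left(-9 - 15\right) + 62\right)} = -35242 + \frac{1}{104 + \left(-24 + 62\right)} = -35242 + \frac{1}{104 + 38} = -35242 + \frac{1}{142} = - \frac{5004363}{142}$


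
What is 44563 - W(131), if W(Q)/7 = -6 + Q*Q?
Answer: -75522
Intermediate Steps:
W(Q) = -42 + 7*Q² (W(Q) = 7*(-6 + Q*Q) = 7*(-6 + Q²) = -42 + 7*Q²)
44563 - W(131) = 44563 - (-42 + 7*131²) = 44563 - (-42 + 7*17161) = 44563 - (-42 + 120127) = 44563 - 1*120085 = 44563 - 120085 = -75522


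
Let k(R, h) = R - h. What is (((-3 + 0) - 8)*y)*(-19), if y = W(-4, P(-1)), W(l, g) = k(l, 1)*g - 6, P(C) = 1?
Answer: -2299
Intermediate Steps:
W(l, g) = -6 + g*(-1 + l) (W(l, g) = (l - 1*1)*g - 6 = (l - 1)*g - 6 = (-1 + l)*g - 6 = g*(-1 + l) - 6 = -6 + g*(-1 + l))
y = -11 (y = -6 + 1*(-1 - 4) = -6 + 1*(-5) = -6 - 5 = -11)
(((-3 + 0) - 8)*y)*(-19) = (((-3 + 0) - 8)*(-11))*(-19) = ((-3 - 8)*(-11))*(-19) = -11*(-11)*(-19) = 121*(-19) = -2299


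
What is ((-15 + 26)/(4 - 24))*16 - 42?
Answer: -254/5 ≈ -50.800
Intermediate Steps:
((-15 + 26)/(4 - 24))*16 - 42 = (11/(-20))*16 - 42 = (11*(-1/20))*16 - 42 = -11/20*16 - 42 = -44/5 - 42 = -254/5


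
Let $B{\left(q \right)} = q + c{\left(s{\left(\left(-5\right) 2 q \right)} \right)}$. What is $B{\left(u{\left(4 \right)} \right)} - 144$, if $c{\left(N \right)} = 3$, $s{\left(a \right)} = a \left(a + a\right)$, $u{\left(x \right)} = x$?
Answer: $-137$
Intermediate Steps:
$s{\left(a \right)} = 2 a^{2}$ ($s{\left(a \right)} = a 2 a = 2 a^{2}$)
$B{\left(q \right)} = 3 + q$ ($B{\left(q \right)} = q + 3 = 3 + q$)
$B{\left(u{\left(4 \right)} \right)} - 144 = \left(3 + 4\right) - 144 = 7 - 144 = -137$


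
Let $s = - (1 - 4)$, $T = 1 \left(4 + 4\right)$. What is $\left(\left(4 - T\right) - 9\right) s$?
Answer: $-39$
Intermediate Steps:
$T = 8$ ($T = 1 \cdot 8 = 8$)
$s = 3$ ($s = \left(-1\right) \left(-3\right) = 3$)
$\left(\left(4 - T\right) - 9\right) s = \left(\left(4 - 8\right) - 9\right) 3 = \left(-4 - 9\right) 3 = \left(-13\right) 3 = -39$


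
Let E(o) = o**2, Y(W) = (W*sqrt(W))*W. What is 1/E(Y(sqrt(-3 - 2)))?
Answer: -I*sqrt(5)/125 ≈ -0.017889*I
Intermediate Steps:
Y(W) = W**(5/2) (Y(W) = W**(3/2)*W = W**(5/2))
1/E(Y(sqrt(-3 - 2))) = 1/(((sqrt(-3 - 2))**(5/2))**2) = 1/(((sqrt(-5))**(5/2))**2) = 1/(((I*sqrt(5))**(5/2))**2) = 1/((5*5**(1/4)*(-sqrt(I)))**2) = 1/(25*I*sqrt(5)) = -I*sqrt(5)/125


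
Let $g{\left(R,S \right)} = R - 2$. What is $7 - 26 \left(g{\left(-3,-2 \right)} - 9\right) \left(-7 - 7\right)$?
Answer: $-5089$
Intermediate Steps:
$g{\left(R,S \right)} = -2 + R$
$7 - 26 \left(g{\left(-3,-2 \right)} - 9\right) \left(-7 - 7\right) = 7 - 26 \left(\left(-2 - 3\right) - 9\right) \left(-7 - 7\right) = 7 - 26 \left(-5 - 9\right) \left(-14\right) = 7 - 26 \left(\left(-14\right) \left(-14\right)\right) = 7 - 5096 = -5089$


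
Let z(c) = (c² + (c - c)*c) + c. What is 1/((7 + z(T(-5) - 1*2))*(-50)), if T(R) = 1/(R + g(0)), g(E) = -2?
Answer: -49/23150 ≈ -0.0021166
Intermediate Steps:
T(R) = 1/(-2 + R) (T(R) = 1/(R - 2) = 1/(-2 + R))
z(c) = c + c² (z(c) = (c² + 0*c) + c = (c² + 0) + c = c² + c = c + c²)
1/((7 + z(T(-5) - 1*2))*(-50)) = 1/((7 + (1/(-2 - 5) - 1*2)*(1 + (1/(-2 - 5) - 1*2)))*(-50)) = 1/((7 + (1/(-7) - 2)*(1 + (1/(-7) - 2)))*(-50)) = 1/((7 + (-⅐ - 2)*(1 + (-⅐ - 2)))*(-50)) = 1/((7 - 15*(1 - 15/7)/7)*(-50)) = 1/((7 - 15/7*(-8/7))*(-50)) = 1/((7 + 120/49)*(-50)) = 1/((463/49)*(-50)) = 1/(-23150/49) = -49/23150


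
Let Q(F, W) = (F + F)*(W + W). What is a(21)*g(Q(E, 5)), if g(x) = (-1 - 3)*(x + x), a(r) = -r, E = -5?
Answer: -16800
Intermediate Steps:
Q(F, W) = 4*F*W (Q(F, W) = (2*F)*(2*W) = 4*F*W)
g(x) = -8*x
a(21)*g(Q(E, 5)) = (-1*21)*(-32*(-5)*5) = -(-168)*(-100) = -21*800 = -16800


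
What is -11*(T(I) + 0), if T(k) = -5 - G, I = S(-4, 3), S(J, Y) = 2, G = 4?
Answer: 99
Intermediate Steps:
I = 2
T(k) = -9 (T(k) = -5 - 1*4 = -5 - 4 = -9)
-11*(T(I) + 0) = -11*(-9 + 0) = -11*(-9) = 99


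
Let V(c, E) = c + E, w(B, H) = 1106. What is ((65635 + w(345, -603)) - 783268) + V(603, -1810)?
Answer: -717734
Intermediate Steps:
V(c, E) = E + c
((65635 + w(345, -603)) - 783268) + V(603, -1810) = ((65635 + 1106) - 783268) + (-1810 + 603) = (66741 - 783268) - 1207 = -716527 - 1207 = -717734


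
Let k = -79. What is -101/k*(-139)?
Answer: -14039/79 ≈ -177.71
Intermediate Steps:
-101/k*(-139) = -101/(-79)*(-139) = -101*(-1/79)*(-139) = (101/79)*(-139) = -14039/79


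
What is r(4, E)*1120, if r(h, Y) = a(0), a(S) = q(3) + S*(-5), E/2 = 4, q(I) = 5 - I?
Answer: 2240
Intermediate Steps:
E = 8 (E = 2*4 = 8)
a(S) = 2 - 5*S (a(S) = (5 - 1*3) + S*(-5) = (5 - 3) - 5*S = 2 - 5*S)
r(h, Y) = 2 (r(h, Y) = 2 - 5*0 = 2 + 0 = 2)
r(4, E)*1120 = 2*1120 = 2240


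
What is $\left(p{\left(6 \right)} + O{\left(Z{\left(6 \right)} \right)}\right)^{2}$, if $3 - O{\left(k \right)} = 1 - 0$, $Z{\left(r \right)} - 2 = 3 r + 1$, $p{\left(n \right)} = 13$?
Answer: $225$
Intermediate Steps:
$Z{\left(r \right)} = 3 + 3 r$ ($Z{\left(r \right)} = 2 + \left(3 r + 1\right) = 2 + \left(1 + 3 r\right) = 3 + 3 r$)
$O{\left(k \right)} = 2$ ($O{\left(k \right)} = 3 - \left(1 - 0\right) = 3 - \left(1 + 0\right) = 3 - 1 = 2$)
$\left(p{\left(6 \right)} + O{\left(Z{\left(6 \right)} \right)}\right)^{2} = \left(13 + 2\right)^{2} = 15^{2} = 225$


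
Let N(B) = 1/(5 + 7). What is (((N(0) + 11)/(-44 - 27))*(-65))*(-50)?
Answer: -216125/426 ≈ -507.34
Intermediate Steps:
N(B) = 1/12
(((N(0) + 11)/(-44 - 27))*(-65))*(-50) = (((1/12 + 11)/(-44 - 27))*(-65))*(-50) = (((133/12)/(-71))*(-65))*(-50) = (((133/12)*(-1/71))*(-65))*(-50) = -133/852*(-65)*(-50) = (8645/852)*(-50) = -216125/426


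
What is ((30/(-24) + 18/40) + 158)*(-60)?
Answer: -9432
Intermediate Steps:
((30/(-24) + 18/40) + 158)*(-60) = ((30*(-1/24) + 18*(1/40)) + 158)*(-60) = ((-5/4 + 9/20) + 158)*(-60) = (-⅘ + 158)*(-60) = (786/5)*(-60) = -9432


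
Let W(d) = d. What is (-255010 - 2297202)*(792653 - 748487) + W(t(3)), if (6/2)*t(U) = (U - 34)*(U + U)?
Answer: -112720995254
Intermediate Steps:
t(U) = 2*U*(-34 + U)/3 (t(U) = ((U - 34)*(U + U))/3 = ((-34 + U)*(2*U))/3 = (2*U*(-34 + U))/3 = 2*U*(-34 + U)/3)
(-255010 - 2297202)*(792653 - 748487) + W(t(3)) = (-255010 - 2297202)*(792653 - 748487) + (2/3)*3*(-34 + 3) = -2552212*44166 + (2/3)*3*(-31) = -112720995192 - 62 = -112720995254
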